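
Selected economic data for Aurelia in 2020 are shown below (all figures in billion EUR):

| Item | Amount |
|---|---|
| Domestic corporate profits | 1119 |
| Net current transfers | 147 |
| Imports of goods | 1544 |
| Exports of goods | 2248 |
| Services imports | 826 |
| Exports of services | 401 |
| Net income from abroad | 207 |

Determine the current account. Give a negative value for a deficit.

Goods balance = 2248 - 1544 = 704
Services balance = 401 - 826 = -425
Trade balance (goods + services) = 704 + (-425) = 279
Net primary income = 207
Net secondary income = 147
Current account = 279 + 207 + 147 = 633

633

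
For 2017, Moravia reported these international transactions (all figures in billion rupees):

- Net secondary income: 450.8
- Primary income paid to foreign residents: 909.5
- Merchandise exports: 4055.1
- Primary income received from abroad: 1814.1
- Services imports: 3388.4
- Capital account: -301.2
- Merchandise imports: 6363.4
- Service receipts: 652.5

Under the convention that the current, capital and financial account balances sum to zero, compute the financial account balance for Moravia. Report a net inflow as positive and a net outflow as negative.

3990.0

Goods balance = 4055.1 - 6363.4 = -2308.3
Services balance = 652.5 - 3388.4 = -2735.9
Trade balance (goods + services) = -2308.3 + (-2735.9) = -5044.2
Net primary income = 1814.1 - 909.5 = 904.6
Net secondary income = 450.8
Current account = -5044.2 + 904.6 + 450.8 = -3688.8
Financial account = -(-3688.8 + (-301.2)) = 3990.0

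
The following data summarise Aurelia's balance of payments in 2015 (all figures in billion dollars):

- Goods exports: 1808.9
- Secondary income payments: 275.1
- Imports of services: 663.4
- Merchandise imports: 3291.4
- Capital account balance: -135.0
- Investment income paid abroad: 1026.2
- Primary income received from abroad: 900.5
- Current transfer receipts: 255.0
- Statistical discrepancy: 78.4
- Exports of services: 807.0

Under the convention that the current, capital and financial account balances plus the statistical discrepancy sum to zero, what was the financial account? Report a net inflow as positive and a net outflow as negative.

Goods balance = 1808.9 - 3291.4 = -1482.5
Services balance = 807.0 - 663.4 = 143.6
Trade balance (goods + services) = -1482.5 + 143.6 = -1338.9
Net primary income = 900.5 - 1026.2 = -125.7
Net secondary income = 255.0 - 275.1 = -20.1
Current account = -1338.9 + (-125.7) + (-20.1) = -1484.7
Financial account = -(-1484.7 + (-135.0) + 78.4) = 1541.3

1541.3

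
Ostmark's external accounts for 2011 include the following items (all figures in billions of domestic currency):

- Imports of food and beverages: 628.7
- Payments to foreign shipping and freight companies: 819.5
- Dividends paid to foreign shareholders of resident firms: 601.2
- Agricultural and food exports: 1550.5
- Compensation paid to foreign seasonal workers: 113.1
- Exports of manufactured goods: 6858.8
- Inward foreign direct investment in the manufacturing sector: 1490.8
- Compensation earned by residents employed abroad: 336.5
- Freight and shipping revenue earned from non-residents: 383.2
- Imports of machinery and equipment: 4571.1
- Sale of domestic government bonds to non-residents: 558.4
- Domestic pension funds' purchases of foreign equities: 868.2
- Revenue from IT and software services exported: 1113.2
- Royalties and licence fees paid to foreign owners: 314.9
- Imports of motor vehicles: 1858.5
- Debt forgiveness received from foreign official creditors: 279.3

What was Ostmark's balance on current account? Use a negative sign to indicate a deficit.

Goods: -1858.5 + 6858.8 - 4571.1 + 1550.5 - 628.7 = 1351.0
Services: -819.5 - 314.9 + 383.2 + 1113.2 = 362.0
Primary income: -113.1 + 336.5 - 601.2 = -377.8
Current account = 1351.0 + 362.0 + (-377.8) = 1335.2
(Excluded from the current account — financial account: inward foreign direct investment in the manufacturing sector 1490.8, sale of domestic government bonds to non-residents 558.4, domestic pension funds' purchases of foreign equities 868.2; capital account: debt forgiveness received from foreign official creditors 279.3.)

1335.2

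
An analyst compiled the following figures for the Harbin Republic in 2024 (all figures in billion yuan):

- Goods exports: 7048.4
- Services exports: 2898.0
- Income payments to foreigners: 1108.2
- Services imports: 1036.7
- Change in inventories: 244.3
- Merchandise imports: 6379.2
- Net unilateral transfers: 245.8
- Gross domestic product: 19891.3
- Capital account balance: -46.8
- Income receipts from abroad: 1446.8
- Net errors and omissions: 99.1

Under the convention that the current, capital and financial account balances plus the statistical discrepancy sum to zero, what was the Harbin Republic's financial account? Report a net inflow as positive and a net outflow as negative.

-3167.2

Goods balance = 7048.4 - 6379.2 = 669.2
Services balance = 2898.0 - 1036.7 = 1861.3
Trade balance (goods + services) = 669.2 + 1861.3 = 2530.5
Net primary income = 1446.8 - 1108.2 = 338.6
Net secondary income = 245.8
Current account = 2530.5 + 338.6 + 245.8 = 3114.9
Financial account = -(3114.9 + (-46.8) + 99.1) = -3167.2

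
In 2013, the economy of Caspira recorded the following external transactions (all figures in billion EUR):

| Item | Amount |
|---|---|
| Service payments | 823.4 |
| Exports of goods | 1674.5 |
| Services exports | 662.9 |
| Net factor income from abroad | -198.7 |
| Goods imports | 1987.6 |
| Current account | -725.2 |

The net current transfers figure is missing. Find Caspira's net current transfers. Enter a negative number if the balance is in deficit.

-52.9

Current account = goods balance + services balance + net primary income + net secondary income
Sum of the known components = -672.3
Net current transfers = CA - (known components) = -725.2 - (-672.3) = -52.9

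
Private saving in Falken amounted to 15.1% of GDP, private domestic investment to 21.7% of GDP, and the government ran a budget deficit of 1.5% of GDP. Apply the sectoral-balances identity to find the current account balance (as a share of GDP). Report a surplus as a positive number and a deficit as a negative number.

-8.1

By the sectoral-balances identity, CA = (S_private - I) + (T - G).
Private balance = 15.1 - 21.7 = -6.6
Government balance (T - G) = -1.5
CA = -6.6 + (-1.5) = -8.1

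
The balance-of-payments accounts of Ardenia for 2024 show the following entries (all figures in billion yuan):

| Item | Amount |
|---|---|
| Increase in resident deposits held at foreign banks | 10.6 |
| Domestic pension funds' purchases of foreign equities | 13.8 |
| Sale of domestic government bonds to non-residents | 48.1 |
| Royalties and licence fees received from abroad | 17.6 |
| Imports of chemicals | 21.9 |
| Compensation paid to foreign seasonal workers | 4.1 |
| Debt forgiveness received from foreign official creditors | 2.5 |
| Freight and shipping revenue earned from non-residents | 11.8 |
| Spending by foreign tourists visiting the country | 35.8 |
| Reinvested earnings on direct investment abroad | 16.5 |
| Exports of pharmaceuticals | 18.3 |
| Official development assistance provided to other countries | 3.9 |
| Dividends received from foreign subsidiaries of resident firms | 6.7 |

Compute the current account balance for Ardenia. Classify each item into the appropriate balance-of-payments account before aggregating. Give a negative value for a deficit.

Goods: 18.3 - 21.9 = -3.6
Services: 17.6 + 11.8 + 35.8 = 65.2
Primary income: 16.5 - 4.1 + 6.7 = 19.1
Secondary income: -3.9
Current account = (-3.6) + 65.2 + 19.1 + (-3.9) = 76.8
(Excluded from the current account — financial account: increase in resident deposits held at foreign banks 10.6, domestic pension funds' purchases of foreign equities 13.8, sale of domestic government bonds to non-residents 48.1; capital account: debt forgiveness received from foreign official creditors 2.5.)

76.8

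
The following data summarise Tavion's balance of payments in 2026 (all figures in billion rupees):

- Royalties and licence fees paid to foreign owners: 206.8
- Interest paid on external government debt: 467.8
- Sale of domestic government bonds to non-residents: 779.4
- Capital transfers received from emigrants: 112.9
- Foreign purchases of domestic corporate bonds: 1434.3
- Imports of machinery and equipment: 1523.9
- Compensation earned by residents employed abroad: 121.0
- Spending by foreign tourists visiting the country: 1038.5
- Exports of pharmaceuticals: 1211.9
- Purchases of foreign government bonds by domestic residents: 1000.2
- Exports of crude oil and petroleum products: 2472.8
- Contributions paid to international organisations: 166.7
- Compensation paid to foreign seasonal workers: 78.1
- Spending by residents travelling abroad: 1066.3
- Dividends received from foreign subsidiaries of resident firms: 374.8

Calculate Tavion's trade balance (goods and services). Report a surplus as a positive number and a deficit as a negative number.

1926.2

Goods: 1211.9 + 2472.8 - 1523.9 = 2160.8
Services: 1038.5 - 206.8 - 1066.3 = -234.6
Trade balance = 2160.8 + (-234.6) = 1926.2
(Excluded from the trade balance — primary income: interest paid on external government debt 467.8, compensation earned by residents employed abroad 121.0, compensation paid to foreign seasonal workers 78.1, dividends received from foreign subsidiaries of resident firms 374.8; financial account: sale of domestic government bonds to non-residents 779.4, foreign purchases of domestic corporate bonds 1434.3, purchases of foreign government bonds by domestic residents 1000.2; capital account: capital transfers received from emigrants 112.9; secondary income: contributions paid to international organisations 166.7.)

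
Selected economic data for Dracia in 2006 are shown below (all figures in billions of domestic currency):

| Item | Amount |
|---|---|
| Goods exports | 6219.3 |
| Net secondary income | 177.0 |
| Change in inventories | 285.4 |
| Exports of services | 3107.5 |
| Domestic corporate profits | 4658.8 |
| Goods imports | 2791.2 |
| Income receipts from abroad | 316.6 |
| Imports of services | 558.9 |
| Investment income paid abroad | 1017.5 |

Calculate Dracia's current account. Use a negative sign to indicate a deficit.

Goods balance = 6219.3 - 2791.2 = 3428.1
Services balance = 3107.5 - 558.9 = 2548.6
Trade balance (goods + services) = 3428.1 + 2548.6 = 5976.7
Net primary income = 316.6 - 1017.5 = -700.9
Net secondary income = 177.0
Current account = 5976.7 + (-700.9) + 177.0 = 5452.8

5452.8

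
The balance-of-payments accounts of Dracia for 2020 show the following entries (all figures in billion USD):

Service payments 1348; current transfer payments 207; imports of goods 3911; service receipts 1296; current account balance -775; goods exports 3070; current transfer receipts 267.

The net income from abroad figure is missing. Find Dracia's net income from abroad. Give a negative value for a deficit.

Current account = goods balance + services balance + net primary income + net secondary income
Sum of the known components = -833
Net income from abroad = CA - (known components) = -775 - (-833) = 58

58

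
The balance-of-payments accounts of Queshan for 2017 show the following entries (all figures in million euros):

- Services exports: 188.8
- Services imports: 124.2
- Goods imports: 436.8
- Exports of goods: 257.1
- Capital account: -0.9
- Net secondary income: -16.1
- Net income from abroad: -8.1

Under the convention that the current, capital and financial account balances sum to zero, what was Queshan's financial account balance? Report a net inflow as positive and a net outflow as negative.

Goods balance = 257.1 - 436.8 = -179.7
Services balance = 188.8 - 124.2 = 64.6
Trade balance (goods + services) = -179.7 + 64.6 = -115.1
Net primary income = -8.1
Net secondary income = -16.1
Current account = -115.1 + (-8.1) + (-16.1) = -139.3
Financial account = -(-139.3 + (-0.9)) = 140.2

140.2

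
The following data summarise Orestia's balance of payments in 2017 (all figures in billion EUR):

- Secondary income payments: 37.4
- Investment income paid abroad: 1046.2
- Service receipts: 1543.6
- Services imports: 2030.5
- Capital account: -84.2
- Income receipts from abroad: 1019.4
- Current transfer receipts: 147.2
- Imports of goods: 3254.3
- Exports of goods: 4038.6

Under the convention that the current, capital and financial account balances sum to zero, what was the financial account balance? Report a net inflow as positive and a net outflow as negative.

-296.2

Goods balance = 4038.6 - 3254.3 = 784.3
Services balance = 1543.6 - 2030.5 = -486.9
Trade balance (goods + services) = 784.3 + (-486.9) = 297.4
Net primary income = 1019.4 - 1046.2 = -26.8
Net secondary income = 147.2 - 37.4 = 109.8
Current account = 297.4 + (-26.8) + 109.8 = 380.4
Financial account = -(380.4 + (-84.2)) = -296.2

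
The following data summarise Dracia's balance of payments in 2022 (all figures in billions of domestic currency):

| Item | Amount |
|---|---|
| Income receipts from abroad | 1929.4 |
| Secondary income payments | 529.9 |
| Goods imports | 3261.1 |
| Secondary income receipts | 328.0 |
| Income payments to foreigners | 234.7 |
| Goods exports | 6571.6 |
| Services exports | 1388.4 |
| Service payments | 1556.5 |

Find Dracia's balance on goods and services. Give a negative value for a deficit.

Goods balance = 6571.6 - 3261.1 = 3310.5
Services balance = 1388.4 - 1556.5 = -168.1
Trade balance (goods + services) = 3310.5 + (-168.1) = 3142.4

3142.4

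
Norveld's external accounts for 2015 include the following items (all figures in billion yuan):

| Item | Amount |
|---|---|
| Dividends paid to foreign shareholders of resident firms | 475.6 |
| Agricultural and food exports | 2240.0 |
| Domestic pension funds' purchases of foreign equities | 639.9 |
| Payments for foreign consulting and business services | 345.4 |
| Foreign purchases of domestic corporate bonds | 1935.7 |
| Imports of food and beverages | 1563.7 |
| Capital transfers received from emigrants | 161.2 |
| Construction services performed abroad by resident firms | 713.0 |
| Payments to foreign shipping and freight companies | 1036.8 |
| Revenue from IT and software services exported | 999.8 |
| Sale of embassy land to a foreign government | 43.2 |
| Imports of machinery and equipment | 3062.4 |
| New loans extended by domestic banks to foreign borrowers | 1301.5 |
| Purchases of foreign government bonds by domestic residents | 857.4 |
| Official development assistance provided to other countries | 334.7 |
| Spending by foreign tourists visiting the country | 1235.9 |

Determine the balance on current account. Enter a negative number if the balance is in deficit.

Goods: 2240.0 - 3062.4 - 1563.7 = -2386.1
Services: -1036.8 + 999.8 + 1235.9 + 713.0 - 345.4 = 1566.5
Primary income: -475.6
Secondary income: -334.7
Current account = (-2386.1) + 1566.5 + (-475.6) + (-334.7) = -1629.9
(Excluded from the current account — financial account: domestic pension funds' purchases of foreign equities 639.9, foreign purchases of domestic corporate bonds 1935.7, new loans extended by domestic banks to foreign borrowers 1301.5, purchases of foreign government bonds by domestic residents 857.4; capital account: capital transfers received from emigrants 161.2, sale of embassy land to a foreign government 43.2.)

-1629.9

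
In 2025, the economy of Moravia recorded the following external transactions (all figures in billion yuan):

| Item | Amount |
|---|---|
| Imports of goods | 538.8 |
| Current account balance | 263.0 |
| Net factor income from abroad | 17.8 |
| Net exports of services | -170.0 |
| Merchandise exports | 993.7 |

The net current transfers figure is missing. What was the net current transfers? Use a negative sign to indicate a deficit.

-39.7

Current account = goods balance + services balance + net primary income + net secondary income
Sum of the known components = 302.7
Net current transfers = CA - (known components) = 263.0 - 302.7 = -39.7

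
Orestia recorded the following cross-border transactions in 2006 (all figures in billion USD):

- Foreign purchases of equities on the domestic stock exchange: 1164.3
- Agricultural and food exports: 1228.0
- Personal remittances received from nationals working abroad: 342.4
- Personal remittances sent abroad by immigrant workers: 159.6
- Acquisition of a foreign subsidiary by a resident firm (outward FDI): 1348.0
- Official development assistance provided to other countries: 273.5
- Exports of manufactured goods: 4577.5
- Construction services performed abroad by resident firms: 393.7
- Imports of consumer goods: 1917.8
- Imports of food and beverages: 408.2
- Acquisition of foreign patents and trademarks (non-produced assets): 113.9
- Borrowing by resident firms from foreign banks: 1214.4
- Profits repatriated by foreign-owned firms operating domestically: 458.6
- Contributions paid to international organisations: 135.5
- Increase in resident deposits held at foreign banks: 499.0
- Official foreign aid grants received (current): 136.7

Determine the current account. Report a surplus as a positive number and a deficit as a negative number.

Goods: 4577.5 - 408.2 - 1917.8 + 1228.0 = 3479.5
Services: 393.7
Primary income: -458.6
Secondary income: -273.5 - 135.5 + 136.7 + 342.4 - 159.6 = -89.5
Current account = 3479.5 + 393.7 + (-458.6) + (-89.5) = 3325.1
(Excluded from the current account — financial account: foreign purchases of equities on the domestic stock exchange 1164.3, acquisition of a foreign subsidiary by a resident firm (outward FDI) 1348.0, borrowing by resident firms from foreign banks 1214.4, increase in resident deposits held at foreign banks 499.0; capital account: acquisition of foreign patents and trademarks (non-produced assets) 113.9.)

3325.1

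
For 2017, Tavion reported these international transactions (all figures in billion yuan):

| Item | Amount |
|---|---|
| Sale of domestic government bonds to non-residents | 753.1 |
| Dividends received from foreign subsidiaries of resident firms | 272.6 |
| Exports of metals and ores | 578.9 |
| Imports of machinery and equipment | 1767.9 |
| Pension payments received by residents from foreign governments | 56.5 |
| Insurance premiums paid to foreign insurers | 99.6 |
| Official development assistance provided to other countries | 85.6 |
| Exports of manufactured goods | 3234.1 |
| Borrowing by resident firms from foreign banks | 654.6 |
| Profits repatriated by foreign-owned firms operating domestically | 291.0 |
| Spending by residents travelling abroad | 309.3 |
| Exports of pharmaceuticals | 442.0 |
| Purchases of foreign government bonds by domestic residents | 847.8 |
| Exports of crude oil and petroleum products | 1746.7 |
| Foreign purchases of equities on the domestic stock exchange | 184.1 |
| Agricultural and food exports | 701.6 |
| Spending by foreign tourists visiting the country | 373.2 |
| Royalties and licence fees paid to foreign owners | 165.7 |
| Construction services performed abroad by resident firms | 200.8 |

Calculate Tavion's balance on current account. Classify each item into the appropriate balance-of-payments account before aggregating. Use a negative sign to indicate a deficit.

Goods: 442.0 + 701.6 - 1767.9 + 578.9 + 1746.7 + 3234.1 = 4935.4
Services: 200.8 - 309.3 - 165.7 + 373.2 - 99.6 = -0.6
Primary income: -291.0 + 272.6 = -18.4
Secondary income: -85.6 + 56.5 = -29.1
Current account = 4935.4 + (-0.6) + (-18.4) + (-29.1) = 4887.3
(Excluded from the current account — financial account: sale of domestic government bonds to non-residents 753.1, borrowing by resident firms from foreign banks 654.6, purchases of foreign government bonds by domestic residents 847.8, foreign purchases of equities on the domestic stock exchange 184.1.)

4887.3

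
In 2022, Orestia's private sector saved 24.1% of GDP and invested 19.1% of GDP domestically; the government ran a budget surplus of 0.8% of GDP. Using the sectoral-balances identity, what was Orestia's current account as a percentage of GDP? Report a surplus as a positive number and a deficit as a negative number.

By the sectoral-balances identity, CA = (S_private - I) + (T - G).
Private balance = 24.1 - 19.1 = 5.0
Government balance (T - G) = 0.8
CA = 5.0 + 0.8 = 5.8

5.8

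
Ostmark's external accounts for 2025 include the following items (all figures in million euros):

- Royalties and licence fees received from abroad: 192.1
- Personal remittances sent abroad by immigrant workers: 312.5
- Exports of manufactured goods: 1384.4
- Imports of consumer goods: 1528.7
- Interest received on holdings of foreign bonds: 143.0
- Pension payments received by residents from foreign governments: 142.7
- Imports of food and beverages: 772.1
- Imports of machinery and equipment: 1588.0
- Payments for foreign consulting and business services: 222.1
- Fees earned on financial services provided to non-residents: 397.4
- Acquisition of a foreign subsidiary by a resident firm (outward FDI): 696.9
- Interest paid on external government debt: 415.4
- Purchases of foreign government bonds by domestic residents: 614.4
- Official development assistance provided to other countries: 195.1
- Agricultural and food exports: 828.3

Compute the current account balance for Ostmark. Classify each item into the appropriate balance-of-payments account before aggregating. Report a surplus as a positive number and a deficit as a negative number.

Goods: -1588.0 - 772.1 + 828.3 - 1528.7 + 1384.4 = -1676.1
Services: 397.4 + 192.1 - 222.1 = 367.4
Primary income: -415.4 + 143.0 = -272.4
Secondary income: -195.1 + 142.7 - 312.5 = -364.9
Current account = (-1676.1) + 367.4 + (-272.4) + (-364.9) = -1946.0
(Excluded from the current account — financial account: acquisition of a foreign subsidiary by a resident firm (outward FDI) 696.9, purchases of foreign government bonds by domestic residents 614.4.)

-1946.0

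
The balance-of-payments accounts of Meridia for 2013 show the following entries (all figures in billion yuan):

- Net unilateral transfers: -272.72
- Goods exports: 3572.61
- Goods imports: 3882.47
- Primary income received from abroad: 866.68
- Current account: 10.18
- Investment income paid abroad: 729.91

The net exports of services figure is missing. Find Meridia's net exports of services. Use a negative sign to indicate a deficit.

455.99

Current account = goods balance + services balance + net primary income + net secondary income
Sum of the known components = -445.81
Net exports of services = CA - (known components) = 10.18 - (-445.81) = 455.99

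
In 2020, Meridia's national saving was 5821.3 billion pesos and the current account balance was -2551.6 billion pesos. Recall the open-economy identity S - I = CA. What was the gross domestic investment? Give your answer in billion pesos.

S - I = CA (net lending to the rest of the world).
I = S - CA = 5821.3 - (-2551.6) = 8372.9

8372.9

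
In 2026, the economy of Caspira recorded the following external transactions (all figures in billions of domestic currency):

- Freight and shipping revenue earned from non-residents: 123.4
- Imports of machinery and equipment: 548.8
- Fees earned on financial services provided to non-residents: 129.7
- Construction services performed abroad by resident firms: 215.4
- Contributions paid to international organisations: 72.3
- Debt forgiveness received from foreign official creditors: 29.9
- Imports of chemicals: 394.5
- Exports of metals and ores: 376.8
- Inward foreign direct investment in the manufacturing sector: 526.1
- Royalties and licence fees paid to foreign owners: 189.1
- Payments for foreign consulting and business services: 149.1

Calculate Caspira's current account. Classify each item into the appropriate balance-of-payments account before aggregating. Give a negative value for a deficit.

-508.5

Goods: 376.8 - 394.5 - 548.8 = -566.5
Services: 129.7 - 149.1 + 123.4 - 189.1 + 215.4 = 130.3
Secondary income: -72.3
Current account = (-566.5) + 130.3 + (-72.3) = -508.5
(Excluded from the current account — capital account: debt forgiveness received from foreign official creditors 29.9; financial account: inward foreign direct investment in the manufacturing sector 526.1.)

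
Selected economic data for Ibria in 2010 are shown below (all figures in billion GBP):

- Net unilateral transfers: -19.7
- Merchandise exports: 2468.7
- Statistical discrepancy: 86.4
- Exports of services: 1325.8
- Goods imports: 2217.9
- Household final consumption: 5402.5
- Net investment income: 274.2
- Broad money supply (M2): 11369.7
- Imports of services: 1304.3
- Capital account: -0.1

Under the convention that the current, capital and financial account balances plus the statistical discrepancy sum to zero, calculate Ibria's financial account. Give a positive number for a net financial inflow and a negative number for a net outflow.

Goods balance = 2468.7 - 2217.9 = 250.8
Services balance = 1325.8 - 1304.3 = 21.5
Trade balance (goods + services) = 250.8 + 21.5 = 272.3
Net primary income = 274.2
Net secondary income = -19.7
Current account = 272.3 + 274.2 + (-19.7) = 526.8
Financial account = -(526.8 + (-0.1) + 86.4) = -613.1

-613.1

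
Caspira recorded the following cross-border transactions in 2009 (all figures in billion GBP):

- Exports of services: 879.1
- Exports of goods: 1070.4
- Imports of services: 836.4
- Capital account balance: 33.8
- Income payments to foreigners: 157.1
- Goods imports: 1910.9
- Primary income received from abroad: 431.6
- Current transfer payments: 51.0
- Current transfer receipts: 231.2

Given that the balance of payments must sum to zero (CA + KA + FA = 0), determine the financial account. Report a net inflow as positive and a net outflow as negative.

309.3

Goods balance = 1070.4 - 1910.9 = -840.5
Services balance = 879.1 - 836.4 = 42.7
Trade balance (goods + services) = -840.5 + 42.7 = -797.8
Net primary income = 431.6 - 157.1 = 274.5
Net secondary income = 231.2 - 51.0 = 180.2
Current account = -797.8 + 274.5 + 180.2 = -343.1
Financial account = -(-343.1 + 33.8) = 309.3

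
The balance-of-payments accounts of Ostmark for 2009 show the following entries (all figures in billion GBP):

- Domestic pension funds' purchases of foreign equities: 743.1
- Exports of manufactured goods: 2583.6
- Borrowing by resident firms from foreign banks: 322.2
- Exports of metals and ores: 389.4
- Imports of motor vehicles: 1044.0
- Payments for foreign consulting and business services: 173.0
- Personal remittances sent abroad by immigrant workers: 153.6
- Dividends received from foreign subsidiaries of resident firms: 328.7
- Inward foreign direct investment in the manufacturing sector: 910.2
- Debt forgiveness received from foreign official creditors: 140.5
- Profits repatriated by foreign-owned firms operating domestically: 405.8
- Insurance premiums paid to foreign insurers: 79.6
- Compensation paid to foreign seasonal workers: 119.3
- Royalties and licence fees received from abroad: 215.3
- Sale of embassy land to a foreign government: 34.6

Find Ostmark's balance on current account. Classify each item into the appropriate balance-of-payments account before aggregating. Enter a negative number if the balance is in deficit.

Goods: -1044.0 + 389.4 + 2583.6 = 1929.0
Services: -173.0 - 79.6 + 215.3 = -37.3
Primary income: -119.3 + 328.7 - 405.8 = -196.4
Secondary income: -153.6
Current account = 1929.0 + (-37.3) + (-196.4) + (-153.6) = 1541.7
(Excluded from the current account — financial account: domestic pension funds' purchases of foreign equities 743.1, borrowing by resident firms from foreign banks 322.2, inward foreign direct investment in the manufacturing sector 910.2; capital account: debt forgiveness received from foreign official creditors 140.5, sale of embassy land to a foreign government 34.6.)

1541.7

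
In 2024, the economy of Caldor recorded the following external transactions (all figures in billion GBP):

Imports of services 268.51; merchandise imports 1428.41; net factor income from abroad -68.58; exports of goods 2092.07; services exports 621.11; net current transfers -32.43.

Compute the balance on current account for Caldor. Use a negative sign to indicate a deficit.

Goods balance = 2092.07 - 1428.41 = 663.66
Services balance = 621.11 - 268.51 = 352.60
Trade balance (goods + services) = 663.66 + 352.60 = 1016.26
Net primary income = -68.58
Net secondary income = -32.43
Current account = 1016.26 + (-68.58) + (-32.43) = 915.25

915.25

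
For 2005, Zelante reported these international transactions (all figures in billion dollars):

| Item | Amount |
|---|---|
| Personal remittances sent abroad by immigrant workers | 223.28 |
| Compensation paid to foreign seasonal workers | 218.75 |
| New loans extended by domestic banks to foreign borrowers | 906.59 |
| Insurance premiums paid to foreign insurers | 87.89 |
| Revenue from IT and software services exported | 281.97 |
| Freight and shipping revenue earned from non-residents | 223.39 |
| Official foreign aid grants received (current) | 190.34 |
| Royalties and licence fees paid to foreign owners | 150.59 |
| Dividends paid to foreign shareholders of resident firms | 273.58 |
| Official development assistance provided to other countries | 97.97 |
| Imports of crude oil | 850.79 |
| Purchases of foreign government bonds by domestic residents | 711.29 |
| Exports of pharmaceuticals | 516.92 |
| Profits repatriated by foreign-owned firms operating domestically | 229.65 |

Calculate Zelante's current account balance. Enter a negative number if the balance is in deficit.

Goods: -850.79 + 516.92 = -333.87
Services: -150.59 + 223.39 - 87.89 + 281.97 = 266.88
Primary income: -273.58 - 229.65 - 218.75 = -721.98
Secondary income: -223.28 - 97.97 + 190.34 = -130.91
Current account = (-333.87) + 266.88 + (-721.98) + (-130.91) = -919.88
(Excluded from the current account — financial account: new loans extended by domestic banks to foreign borrowers 906.59, purchases of foreign government bonds by domestic residents 711.29.)

-919.88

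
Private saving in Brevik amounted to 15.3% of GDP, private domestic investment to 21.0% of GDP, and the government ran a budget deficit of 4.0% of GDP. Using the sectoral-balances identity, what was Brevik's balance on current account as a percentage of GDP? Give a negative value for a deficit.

By the sectoral-balances identity, CA = (S_private - I) + (T - G).
Private balance = 15.3 - 21.0 = -5.7
Government balance (T - G) = -4.0
CA = -5.7 + (-4.0) = -9.7

-9.7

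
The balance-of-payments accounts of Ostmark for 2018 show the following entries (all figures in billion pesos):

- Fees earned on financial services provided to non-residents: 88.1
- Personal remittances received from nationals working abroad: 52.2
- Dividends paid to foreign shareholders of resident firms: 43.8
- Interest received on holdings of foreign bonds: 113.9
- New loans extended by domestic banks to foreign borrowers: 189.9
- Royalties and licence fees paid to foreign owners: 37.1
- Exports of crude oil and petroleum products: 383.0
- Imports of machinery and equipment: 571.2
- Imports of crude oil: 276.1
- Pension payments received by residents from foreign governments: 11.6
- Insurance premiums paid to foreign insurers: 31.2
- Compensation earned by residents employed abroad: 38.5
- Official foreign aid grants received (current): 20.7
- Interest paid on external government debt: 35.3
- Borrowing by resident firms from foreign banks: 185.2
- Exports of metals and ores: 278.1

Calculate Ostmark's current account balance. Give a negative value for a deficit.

-8.6

Goods: 278.1 - 276.1 - 571.2 + 383.0 = -186.2
Services: -31.2 + 88.1 - 37.1 = 19.8
Primary income: -43.8 - 35.3 + 38.5 + 113.9 = 73.3
Secondary income: 52.2 + 11.6 + 20.7 = 84.5
Current account = (-186.2) + 19.8 + 73.3 + 84.5 = -8.6
(Excluded from the current account — financial account: new loans extended by domestic banks to foreign borrowers 189.9, borrowing by resident firms from foreign banks 185.2.)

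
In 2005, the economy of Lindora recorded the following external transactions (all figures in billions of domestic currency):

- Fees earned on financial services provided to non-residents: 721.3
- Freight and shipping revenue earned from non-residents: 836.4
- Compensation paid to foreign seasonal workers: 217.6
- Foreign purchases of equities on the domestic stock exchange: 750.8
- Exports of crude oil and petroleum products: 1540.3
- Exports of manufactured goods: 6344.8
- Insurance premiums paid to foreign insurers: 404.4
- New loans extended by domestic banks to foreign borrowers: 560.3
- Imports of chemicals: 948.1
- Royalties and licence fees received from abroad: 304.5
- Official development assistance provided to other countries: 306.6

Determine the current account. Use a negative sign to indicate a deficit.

Goods: 6344.8 + 1540.3 - 948.1 = 6937.0
Services: 721.3 + 836.4 - 404.4 + 304.5 = 1457.8
Primary income: -217.6
Secondary income: -306.6
Current account = 6937.0 + 1457.8 + (-217.6) + (-306.6) = 7870.6
(Excluded from the current account — financial account: foreign purchases of equities on the domestic stock exchange 750.8, new loans extended by domestic banks to foreign borrowers 560.3.)

7870.6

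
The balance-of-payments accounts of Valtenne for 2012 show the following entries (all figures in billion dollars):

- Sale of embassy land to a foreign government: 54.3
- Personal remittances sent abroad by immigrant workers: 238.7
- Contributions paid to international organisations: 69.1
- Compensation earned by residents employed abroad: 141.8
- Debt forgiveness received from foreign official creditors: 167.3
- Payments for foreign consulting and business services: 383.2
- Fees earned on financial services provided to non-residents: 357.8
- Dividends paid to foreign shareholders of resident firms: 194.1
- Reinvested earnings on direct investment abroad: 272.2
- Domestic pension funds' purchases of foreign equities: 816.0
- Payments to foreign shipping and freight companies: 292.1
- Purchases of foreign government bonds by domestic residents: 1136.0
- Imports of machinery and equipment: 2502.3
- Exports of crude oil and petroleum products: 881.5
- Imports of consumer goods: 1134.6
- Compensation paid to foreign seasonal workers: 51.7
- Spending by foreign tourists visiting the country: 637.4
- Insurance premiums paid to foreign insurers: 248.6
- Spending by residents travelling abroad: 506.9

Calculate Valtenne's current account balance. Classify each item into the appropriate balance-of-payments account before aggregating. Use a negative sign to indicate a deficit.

Goods: -1134.6 + 881.5 - 2502.3 = -2755.4
Services: 357.8 - 248.6 - 292.1 - 506.9 + 637.4 - 383.2 = -435.6
Primary income: 272.2 - 194.1 + 141.8 - 51.7 = 168.2
Secondary income: -238.7 - 69.1 = -307.8
Current account = (-2755.4) + (-435.6) + 168.2 + (-307.8) = -3330.6
(Excluded from the current account — capital account: sale of embassy land to a foreign government 54.3, debt forgiveness received from foreign official creditors 167.3; financial account: domestic pension funds' purchases of foreign equities 816.0, purchases of foreign government bonds by domestic residents 1136.0.)

-3330.6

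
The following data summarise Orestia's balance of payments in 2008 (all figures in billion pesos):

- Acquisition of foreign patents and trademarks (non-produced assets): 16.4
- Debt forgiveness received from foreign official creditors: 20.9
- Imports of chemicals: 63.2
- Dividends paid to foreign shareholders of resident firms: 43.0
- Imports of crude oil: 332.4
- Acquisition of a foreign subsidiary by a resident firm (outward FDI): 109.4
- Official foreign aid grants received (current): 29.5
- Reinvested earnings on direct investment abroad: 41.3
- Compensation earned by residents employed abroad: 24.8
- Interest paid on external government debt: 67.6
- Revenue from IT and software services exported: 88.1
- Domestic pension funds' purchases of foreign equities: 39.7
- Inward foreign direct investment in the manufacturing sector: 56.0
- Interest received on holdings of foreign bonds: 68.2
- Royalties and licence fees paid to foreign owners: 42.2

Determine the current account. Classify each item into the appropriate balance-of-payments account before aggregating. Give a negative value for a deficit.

-296.5

Goods: -63.2 - 332.4 = -395.6
Services: -42.2 + 88.1 = 45.9
Primary income: 68.2 + 41.3 + 24.8 - 43.0 - 67.6 = 23.7
Secondary income: 29.5
Current account = (-395.6) + 45.9 + 23.7 + 29.5 = -296.5
(Excluded from the current account — capital account: acquisition of foreign patents and trademarks (non-produced assets) 16.4, debt forgiveness received from foreign official creditors 20.9; financial account: acquisition of a foreign subsidiary by a resident firm (outward FDI) 109.4, domestic pension funds' purchases of foreign equities 39.7, inward foreign direct investment in the manufacturing sector 56.0.)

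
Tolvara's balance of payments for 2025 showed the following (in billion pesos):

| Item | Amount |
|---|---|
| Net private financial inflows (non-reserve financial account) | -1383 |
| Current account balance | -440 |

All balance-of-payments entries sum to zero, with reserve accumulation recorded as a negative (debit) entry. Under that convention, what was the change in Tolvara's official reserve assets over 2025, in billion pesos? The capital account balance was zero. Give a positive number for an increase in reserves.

Official reserve transactions balance = -((-440) + (-1383)) = 1823
An accumulation of reserves is recorded as a debit (negative entry), so the change in the stock of reserves is the negative of that balance.
Change in official reserves = -(1823) = -1823

-1823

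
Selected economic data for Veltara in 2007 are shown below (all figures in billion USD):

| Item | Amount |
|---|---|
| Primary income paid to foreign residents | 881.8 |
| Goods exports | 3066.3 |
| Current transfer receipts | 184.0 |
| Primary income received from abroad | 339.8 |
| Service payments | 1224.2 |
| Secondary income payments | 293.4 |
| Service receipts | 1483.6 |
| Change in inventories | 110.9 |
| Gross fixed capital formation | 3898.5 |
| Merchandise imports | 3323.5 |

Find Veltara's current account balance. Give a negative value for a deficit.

Goods balance = 3066.3 - 3323.5 = -257.2
Services balance = 1483.6 - 1224.2 = 259.4
Trade balance (goods + services) = -257.2 + 259.4 = 2.2
Net primary income = 339.8 - 881.8 = -542.0
Net secondary income = 184.0 - 293.4 = -109.4
Current account = 2.2 + (-542.0) + (-109.4) = -649.2

-649.2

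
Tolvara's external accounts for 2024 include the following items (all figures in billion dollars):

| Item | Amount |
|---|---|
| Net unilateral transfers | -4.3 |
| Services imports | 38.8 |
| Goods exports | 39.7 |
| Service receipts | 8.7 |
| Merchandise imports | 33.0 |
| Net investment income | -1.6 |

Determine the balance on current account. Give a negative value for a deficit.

Goods balance = 39.7 - 33.0 = 6.7
Services balance = 8.7 - 38.8 = -30.1
Trade balance (goods + services) = 6.7 + (-30.1) = -23.4
Net primary income = -1.6
Net secondary income = -4.3
Current account = -23.4 + (-1.6) + (-4.3) = -29.3

-29.3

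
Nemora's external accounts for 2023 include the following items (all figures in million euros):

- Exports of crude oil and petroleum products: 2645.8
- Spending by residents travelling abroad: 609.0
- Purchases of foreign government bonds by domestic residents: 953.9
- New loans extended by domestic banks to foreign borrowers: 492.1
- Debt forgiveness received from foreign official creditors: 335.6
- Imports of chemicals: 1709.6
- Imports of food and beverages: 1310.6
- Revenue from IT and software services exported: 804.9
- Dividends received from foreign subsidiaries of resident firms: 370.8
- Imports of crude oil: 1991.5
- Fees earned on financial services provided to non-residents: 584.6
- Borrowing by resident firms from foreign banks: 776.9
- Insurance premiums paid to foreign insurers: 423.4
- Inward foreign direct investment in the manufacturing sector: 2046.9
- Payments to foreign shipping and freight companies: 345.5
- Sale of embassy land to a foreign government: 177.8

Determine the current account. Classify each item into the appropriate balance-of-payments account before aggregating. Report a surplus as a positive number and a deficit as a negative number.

Goods: -1709.6 - 1991.5 + 2645.8 - 1310.6 = -2365.9
Services: 584.6 - 345.5 - 423.4 + 804.9 - 609.0 = 11.6
Primary income: 370.8
Current account = (-2365.9) + 11.6 + 370.8 = -1983.5
(Excluded from the current account — financial account: purchases of foreign government bonds by domestic residents 953.9, new loans extended by domestic banks to foreign borrowers 492.1, borrowing by resident firms from foreign banks 776.9, inward foreign direct investment in the manufacturing sector 2046.9; capital account: debt forgiveness received from foreign official creditors 335.6, sale of embassy land to a foreign government 177.8.)

-1983.5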